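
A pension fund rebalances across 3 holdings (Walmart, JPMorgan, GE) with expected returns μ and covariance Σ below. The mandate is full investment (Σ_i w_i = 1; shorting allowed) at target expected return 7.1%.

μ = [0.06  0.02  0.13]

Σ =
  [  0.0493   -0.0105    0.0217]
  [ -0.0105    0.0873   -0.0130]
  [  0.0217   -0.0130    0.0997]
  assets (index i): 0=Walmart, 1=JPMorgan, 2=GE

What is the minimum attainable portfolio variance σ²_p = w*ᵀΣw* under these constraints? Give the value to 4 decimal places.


0.0257

x=Σ⁻¹μ = [0.7978  0.5031  1.1959]
y=Σ⁻¹𝟙 = [20.1331  15.0087  7.6051]
a=μᵀx=0.213395  b=𝟙ᵀx=2.496820  c=𝟙ᵀy=42.746914  D=ac−b²=2.887854
λ₁=(c·0.071−b)/D = (42.746914·0.071−2.496820)/2.887854 = 0.186371
λ₂=(a−b·0.071)/D = (0.213395−2.496820·0.071)/2.887854 = 0.012508
w* = 0.186371·x + 0.012508·y:
  w_0 = 0.186371·0.7978 + 0.012508·20.1331 = 0.4005  (Walmart)
  w_1 = 0.186371·0.5031 + 0.012508·15.0087 = 0.2815  (JPMorgan)
  w_2 = 0.186371·1.1959 + 0.012508·7.6051 = 0.3180  (GE)
Σw_i=1.0000  μᵀw=0.0710
σ²=wᵀΣw=λ₁·μ_p+λ₂ = 0.186371·0.071 + 0.012508 = 0.025740 ≈ 0.0257


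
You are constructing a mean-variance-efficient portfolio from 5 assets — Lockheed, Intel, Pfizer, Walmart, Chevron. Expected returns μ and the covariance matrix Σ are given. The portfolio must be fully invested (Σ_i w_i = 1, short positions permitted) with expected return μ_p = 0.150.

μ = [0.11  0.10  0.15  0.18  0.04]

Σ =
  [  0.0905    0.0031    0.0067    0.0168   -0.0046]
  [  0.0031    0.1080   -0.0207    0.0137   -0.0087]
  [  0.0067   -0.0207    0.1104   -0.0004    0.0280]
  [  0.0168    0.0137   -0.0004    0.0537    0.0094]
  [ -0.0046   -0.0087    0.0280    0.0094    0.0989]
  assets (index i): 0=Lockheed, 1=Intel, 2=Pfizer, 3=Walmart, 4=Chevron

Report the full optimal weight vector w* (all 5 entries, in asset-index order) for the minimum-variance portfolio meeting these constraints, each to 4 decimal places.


0.1111  0.1596  0.2495  0.4658  0.0141

x=Σ⁻¹μ = [0.4967  0.8040  1.5485  3.0431  -0.2294]
y=Σ⁻¹𝟙 = [8.2085  9.7135  8.4503  12.2754  7.7884]
a=μᵀx=0.905898  b=𝟙ᵀx=5.662941  c=𝟙ᵀy=46.436099  D=ac−b²=9.997477
λ₁=(c·0.150−b)/D = (46.436099·0.150−5.662941)/9.997477 = 0.130280
λ₂=(a−b·0.150)/D = (0.905898−5.662941·0.150)/9.997477 = 0.005647
w* = 0.130280·x + 0.005647·y:
  w_0 = 0.130280·0.4967 + 0.005647·8.2085 = 0.1111  (Lockheed)
  w_1 = 0.130280·0.8040 + 0.005647·9.7135 = 0.1596  (Intel)
  w_2 = 0.130280·1.5485 + 0.005647·8.4503 = 0.2495  (Pfizer)
  w_3 = 0.130280·3.0431 + 0.005647·12.2754 = 0.4658  (Walmart)
  w_4 = 0.130280·-0.2294 + 0.005647·7.7884 = 0.0141  (Chevron)
Σw_i=1.0000  μᵀw=0.1500
σ²=wᵀΣw=λ₁·μ_p+λ₂ = 0.130280·0.150 + 0.005647 = 0.025189 ≈ 0.0252


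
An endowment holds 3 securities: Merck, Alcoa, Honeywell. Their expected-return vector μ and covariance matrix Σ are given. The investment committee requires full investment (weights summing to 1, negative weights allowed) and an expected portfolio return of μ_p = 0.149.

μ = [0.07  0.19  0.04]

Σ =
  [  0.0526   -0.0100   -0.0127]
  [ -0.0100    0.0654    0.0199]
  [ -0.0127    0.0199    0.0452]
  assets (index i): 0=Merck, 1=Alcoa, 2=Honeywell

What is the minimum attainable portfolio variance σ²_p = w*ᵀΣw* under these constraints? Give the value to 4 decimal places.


x=Σ⁻¹μ = [1.9441  3.1950  0.0246]
y=Σ⁻¹𝟙 = [27.2044  12.0001  24.4844]
a=μᵀx=0.744121  b=𝟙ᵀx=5.163699  c=𝟙ᵀy=63.688890  D=ac−b²=20.728477
λ₁=(c·0.149−b)/D = (63.688890·0.149−5.163699)/20.728477 = 0.208696
λ₂=(a−b·0.149)/D = (0.744121−5.163699·0.149)/20.728477 = -0.001219
w* = 0.208696·x + -0.001219·y:
  w_0 = 0.208696·1.9441 + -0.001219·27.2044 = 0.3726  (Merck)
  w_1 = 0.208696·3.1950 + -0.001219·12.0001 = 0.6522  (Alcoa)
  w_2 = 0.208696·0.0246 + -0.001219·24.4844 = -0.0247  (Honeywell)
Σw_i=1.0000  μᵀw=0.1490
σ²=wᵀΣw=λ₁·μ_p+λ₂ = 0.208696·0.149 + -0.001219 = 0.029877 ≈ 0.0299

0.0299


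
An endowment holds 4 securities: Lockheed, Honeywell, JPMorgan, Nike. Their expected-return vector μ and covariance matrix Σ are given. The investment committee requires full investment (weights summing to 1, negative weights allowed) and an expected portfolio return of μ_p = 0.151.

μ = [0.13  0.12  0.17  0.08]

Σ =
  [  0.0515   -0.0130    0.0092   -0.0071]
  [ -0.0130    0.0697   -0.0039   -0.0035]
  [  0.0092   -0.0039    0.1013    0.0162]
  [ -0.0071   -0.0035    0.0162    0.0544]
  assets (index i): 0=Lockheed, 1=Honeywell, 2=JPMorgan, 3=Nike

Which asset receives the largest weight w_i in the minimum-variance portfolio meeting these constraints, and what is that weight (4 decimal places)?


JPMorgan (0.4217)

x=Σ⁻¹μ = [3.1601  2.4635  1.2175  1.6790]
y=Σ⁻¹𝟙 = [26.8012  20.7063  4.7488  21.7984]
a=μᵀx=1.047728  b=𝟙ᵀx=8.520072  c=𝟙ᵀy=74.054636  D=ac−b²=4.997488
λ₁=(c·0.151−b)/D = (74.054636·0.151−8.520072)/4.997488 = 0.532703
λ₂=(a−b·0.151)/D = (1.047728−8.520072·0.151)/4.997488 = -0.047785
w* = 0.532703·x + -0.047785·y:
  w_0 = 0.532703·3.1601 + -0.047785·26.8012 = 0.4027  (Lockheed)
  w_1 = 0.532703·2.4635 + -0.047785·20.7063 = 0.3229  (Honeywell)
  w_2 = 0.532703·1.2175 + -0.047785·4.7488 = 0.4217  (JPMorgan)
  w_3 = 0.532703·1.6790 + -0.047785·21.7984 = -0.1472  (Nike)
Σw_i=1.0000  μᵀw=0.1510
σ²=wᵀΣw=λ₁·μ_p+λ₂ = 0.532703·0.151 + -0.047785 = 0.032654 ≈ 0.0327


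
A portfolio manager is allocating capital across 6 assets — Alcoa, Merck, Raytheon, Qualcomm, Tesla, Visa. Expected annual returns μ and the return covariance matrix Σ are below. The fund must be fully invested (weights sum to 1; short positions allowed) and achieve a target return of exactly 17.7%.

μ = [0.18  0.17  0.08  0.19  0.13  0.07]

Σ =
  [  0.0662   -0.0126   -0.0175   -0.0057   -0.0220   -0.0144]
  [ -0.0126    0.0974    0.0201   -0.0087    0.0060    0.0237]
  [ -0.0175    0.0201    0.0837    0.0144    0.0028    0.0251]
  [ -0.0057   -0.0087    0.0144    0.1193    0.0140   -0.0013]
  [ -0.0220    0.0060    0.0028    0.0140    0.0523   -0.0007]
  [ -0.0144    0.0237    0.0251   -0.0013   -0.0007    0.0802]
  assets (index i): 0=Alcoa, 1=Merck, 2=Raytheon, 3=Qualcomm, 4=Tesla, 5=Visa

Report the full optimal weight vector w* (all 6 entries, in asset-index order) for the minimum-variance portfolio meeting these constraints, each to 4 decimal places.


0.4095  0.2480  -0.0398  0.1913  0.2432  -0.0522

g=Σ⁻¹μ = [4.9516  1.8445  0.8742  1.4059  3.9472  1.0005]
h=Σ⁻¹𝟙 = [32.8137  7.7394  11.0580  5.7926  30.0666  12.9690]
a=μᵀg=2.125087  b=𝟙ᵀg=14.023907  c=𝟙ᵀh=100.439437  D=ac−b²=16.772544
λ₁=(c·0.177−b)/D = (100.439437·0.177−14.023907)/16.772544 = 0.223811
λ₂=(a−b·0.177)/D = (2.125087−14.023907·0.177)/16.772544 = -0.021293
w* = 0.223811·g + -0.021293·h:
  w_0 = 0.223811·4.9516 + -0.021293·32.8137 = 0.4095  (Alcoa)
  w_1 = 0.223811·1.8445 + -0.021293·7.7394 = 0.2480  (Merck)
  w_2 = 0.223811·0.8742 + -0.021293·11.0580 = -0.0398  (Raytheon)
  w_3 = 0.223811·1.4059 + -0.021293·5.7926 = 0.1913  (Qualcomm)
  w_4 = 0.223811·3.9472 + -0.021293·30.0666 = 0.2432  (Tesla)
  w_5 = 0.223811·1.0005 + -0.021293·12.9690 = -0.0522  (Visa)
Σw_i=1.0000  μᵀw=0.1770
σ²=wᵀΣw=λ₁·μ_p+λ₂ = 0.223811·0.177 + -0.021293 = 0.018321 ≈ 0.0183


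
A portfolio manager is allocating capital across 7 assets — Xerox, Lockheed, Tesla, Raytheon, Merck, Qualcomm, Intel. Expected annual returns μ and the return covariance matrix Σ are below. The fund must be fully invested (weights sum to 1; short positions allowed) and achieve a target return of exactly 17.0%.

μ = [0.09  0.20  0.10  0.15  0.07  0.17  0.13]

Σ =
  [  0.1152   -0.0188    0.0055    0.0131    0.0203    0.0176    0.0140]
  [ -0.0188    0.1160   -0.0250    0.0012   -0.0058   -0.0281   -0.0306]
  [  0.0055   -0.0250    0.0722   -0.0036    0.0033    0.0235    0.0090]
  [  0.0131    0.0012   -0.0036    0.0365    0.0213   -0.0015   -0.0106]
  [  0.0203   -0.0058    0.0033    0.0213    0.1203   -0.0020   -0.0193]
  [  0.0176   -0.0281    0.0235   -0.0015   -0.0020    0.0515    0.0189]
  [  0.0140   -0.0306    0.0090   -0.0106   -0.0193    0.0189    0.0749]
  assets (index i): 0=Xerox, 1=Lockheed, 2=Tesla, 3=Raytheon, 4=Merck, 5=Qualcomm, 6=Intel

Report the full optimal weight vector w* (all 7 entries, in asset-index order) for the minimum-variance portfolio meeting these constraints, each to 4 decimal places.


-0.0539  0.2461  0.0148  0.3333  -0.0215  0.3275  0.1538

x=Σ⁻¹μ = [-0.2796  3.6423  1.2639  4.9849  0.4268  3.8827  2.9598]
y=Σ⁻¹𝟙 = [1.5046  22.0273  14.0875  30.4766  7.1772  17.5455  22.1114]
a=μᵀx=2.652129  b=𝟙ᵀx=16.880745  c=𝟙ᵀy=114.930152  D=ac−b²=19.850034
λ₁=(c·0.170−b)/D = (114.930152·0.170−16.880745)/19.850034 = 0.133873
λ₂=(a−b·0.170)/D = (2.652129−16.880745·0.170)/19.850034 = -0.010962
w* = 0.133873·x + -0.010962·y:
  w_0 = 0.133873·-0.2796 + -0.010962·1.5046 = -0.0539  (Xerox)
  w_1 = 0.133873·3.6423 + -0.010962·22.0273 = 0.2461  (Lockheed)
  w_2 = 0.133873·1.2639 + -0.010962·14.0875 = 0.0148  (Tesla)
  w_3 = 0.133873·4.9849 + -0.010962·30.4766 = 0.3333  (Raytheon)
  w_4 = 0.133873·0.4268 + -0.010962·7.1772 = -0.0215  (Merck)
  w_5 = 0.133873·3.8827 + -0.010962·17.5455 = 0.3275  (Qualcomm)
  w_6 = 0.133873·2.9598 + -0.010962·22.1114 = 0.1538  (Intel)
Σw_i=1.0000  μᵀw=0.1700
σ²=wᵀΣw=λ₁·μ_p+λ₂ = 0.133873·0.170 + -0.010962 = 0.011796 ≈ 0.0118


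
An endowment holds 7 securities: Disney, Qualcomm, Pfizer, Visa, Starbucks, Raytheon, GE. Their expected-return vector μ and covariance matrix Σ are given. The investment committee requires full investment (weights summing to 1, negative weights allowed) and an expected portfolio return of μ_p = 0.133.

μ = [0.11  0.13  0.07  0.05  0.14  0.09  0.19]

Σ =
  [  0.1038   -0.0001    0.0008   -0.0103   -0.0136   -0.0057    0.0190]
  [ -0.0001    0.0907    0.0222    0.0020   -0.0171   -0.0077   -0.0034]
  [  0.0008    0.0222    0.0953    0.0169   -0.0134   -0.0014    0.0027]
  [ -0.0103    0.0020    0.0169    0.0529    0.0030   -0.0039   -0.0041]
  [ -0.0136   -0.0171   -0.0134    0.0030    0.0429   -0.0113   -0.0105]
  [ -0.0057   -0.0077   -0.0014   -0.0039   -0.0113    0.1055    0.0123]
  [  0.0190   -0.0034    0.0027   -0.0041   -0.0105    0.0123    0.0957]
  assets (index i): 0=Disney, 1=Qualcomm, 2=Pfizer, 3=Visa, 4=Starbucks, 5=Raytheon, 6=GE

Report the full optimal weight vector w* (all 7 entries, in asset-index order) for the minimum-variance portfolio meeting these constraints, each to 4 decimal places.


x=Σ⁻¹μ = [1.5948  2.5594  0.7631  0.8658  5.9182  1.5425  2.2263]
y=Σ⁻¹𝟙 = [15.9787  18.5673  8.9856  17.9774  44.2741  15.9096  11.2661]
a=μᵀx=1.995225  b=𝟙ᵀx=15.470092  c=𝟙ᵀy=132.959023  D=ac−b²=25.959341
λ₁=(c·0.133−b)/D = (132.959023·0.133−15.470092)/25.959341 = 0.085266
λ₂=(a−b·0.133)/D = (1.995225−15.470092·0.133)/25.959341 = -0.002400
w* = 0.085266·x + -0.002400·y:
  w_0 = 0.085266·1.5948 + -0.002400·15.9787 = 0.0976  (Disney)
  w_1 = 0.085266·2.5594 + -0.002400·18.5673 = 0.1737  (Qualcomm)
  w_2 = 0.085266·0.7631 + -0.002400·8.9856 = 0.0435  (Pfizer)
  w_3 = 0.085266·0.8658 + -0.002400·17.9774 = 0.0307  (Visa)
  w_4 = 0.085266·5.9182 + -0.002400·44.2741 = 0.3984  (Starbucks)
  w_5 = 0.085266·1.5425 + -0.002400·15.9096 = 0.0933  (Raytheon)
  w_6 = 0.085266·2.2263 + -0.002400·11.2661 = 0.1628  (GE)
Σw_i=1.0000  μᵀw=0.1330
σ²=wᵀΣw=λ₁·μ_p+λ₂ = 0.085266·0.133 + -0.002400 = 0.008941 ≈ 0.0089

0.0976  0.1737  0.0435  0.0307  0.3984  0.0933  0.1628


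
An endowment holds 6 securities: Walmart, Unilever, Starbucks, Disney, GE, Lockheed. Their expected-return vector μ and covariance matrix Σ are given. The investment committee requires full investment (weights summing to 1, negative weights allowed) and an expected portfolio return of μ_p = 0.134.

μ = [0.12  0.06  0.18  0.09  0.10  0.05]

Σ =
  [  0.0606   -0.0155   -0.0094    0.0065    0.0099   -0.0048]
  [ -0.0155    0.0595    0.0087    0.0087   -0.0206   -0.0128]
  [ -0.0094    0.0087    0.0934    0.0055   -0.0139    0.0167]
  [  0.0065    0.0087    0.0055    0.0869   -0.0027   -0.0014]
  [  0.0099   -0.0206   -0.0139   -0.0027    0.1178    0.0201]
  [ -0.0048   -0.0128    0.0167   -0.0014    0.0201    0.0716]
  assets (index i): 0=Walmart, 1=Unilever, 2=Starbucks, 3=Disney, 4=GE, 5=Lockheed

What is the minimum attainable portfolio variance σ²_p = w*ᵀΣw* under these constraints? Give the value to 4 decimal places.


u=Σ⁻¹μ = [2.5357  1.7563  2.0842  0.5798  1.1358  0.3887]
v=Σ⁻¹𝟙 = [23.7989  27.4994  8.7573  6.9791  9.7912  15.8233]
a=μᵀu=0.970022  b=𝟙ᵀu=8.480541  c=𝟙ᵀv=92.649136  D=ac−b²=17.952169
λ₁=(c·0.134−b)/D = (92.649136·0.134−8.480541)/17.952169 = 0.219163
λ₂=(a−b·0.134)/D = (0.970022−8.480541·0.134)/17.952169 = -0.009267
w* = 0.219163·u + -0.009267·v:
  w_0 = 0.219163·2.5357 + -0.009267·23.7989 = 0.3352  (Walmart)
  w_1 = 0.219163·1.7563 + -0.009267·27.4994 = 0.1301  (Unilever)
  w_2 = 0.219163·2.0842 + -0.009267·8.7573 = 0.3756  (Starbucks)
  w_3 = 0.219163·0.5798 + -0.009267·6.9791 = 0.0624  (Disney)
  w_4 = 0.219163·1.1358 + -0.009267·9.7912 = 0.1582  (GE)
  w_5 = 0.219163·0.3887 + -0.009267·15.8233 = -0.0615  (Lockheed)
Σw_i=1.0000  μᵀw=0.1340
σ²=wᵀΣw=λ₁·μ_p+λ₂ = 0.219163·0.134 + -0.009267 = 0.020100 ≈ 0.0201

0.0201


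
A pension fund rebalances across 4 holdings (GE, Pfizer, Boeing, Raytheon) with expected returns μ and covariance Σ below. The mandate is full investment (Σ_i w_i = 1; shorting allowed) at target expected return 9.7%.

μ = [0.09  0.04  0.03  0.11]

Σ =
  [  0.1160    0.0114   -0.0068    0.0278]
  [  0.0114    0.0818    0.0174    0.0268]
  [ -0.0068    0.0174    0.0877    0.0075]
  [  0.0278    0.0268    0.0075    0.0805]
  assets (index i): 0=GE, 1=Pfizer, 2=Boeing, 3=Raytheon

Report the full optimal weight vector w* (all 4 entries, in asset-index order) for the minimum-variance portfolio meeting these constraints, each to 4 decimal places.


u=Σ⁻¹μ = [0.5148  -0.0275  0.2873  1.1711]
v=Σ⁻¹𝟙 = [6.8947  6.9089  9.9839  6.8111]
a=μᵀu=0.182666  b=𝟙ᵀu=1.945609  c=𝟙ᵀv=30.598484  D=ac−b²=1.803894
λ₁=(c·0.097−b)/D = (30.598484·0.097−1.945609)/1.803894 = 0.566798
λ₂=(a−b·0.097)/D = (0.182666−1.945609·0.097)/1.803894 = -0.003359
w* = 0.566798·u + -0.003359·v:
  w_0 = 0.566798·0.5148 + -0.003359·6.8947 = 0.2686  (GE)
  w_1 = 0.566798·-0.0275 + -0.003359·6.9089 = -0.0388  (Pfizer)
  w_2 = 0.566798·0.2873 + -0.003359·9.9839 = 0.1293  (Boeing)
  w_3 = 0.566798·1.1711 + -0.003359·6.8111 = 0.6409  (Raytheon)
Σw_i=1.0000  μᵀw=0.0970
σ²=wᵀΣw=λ₁·μ_p+λ₂ = 0.566798·0.097 + -0.003359 = 0.051621 ≈ 0.0516

0.2686  -0.0388  0.1293  0.6409


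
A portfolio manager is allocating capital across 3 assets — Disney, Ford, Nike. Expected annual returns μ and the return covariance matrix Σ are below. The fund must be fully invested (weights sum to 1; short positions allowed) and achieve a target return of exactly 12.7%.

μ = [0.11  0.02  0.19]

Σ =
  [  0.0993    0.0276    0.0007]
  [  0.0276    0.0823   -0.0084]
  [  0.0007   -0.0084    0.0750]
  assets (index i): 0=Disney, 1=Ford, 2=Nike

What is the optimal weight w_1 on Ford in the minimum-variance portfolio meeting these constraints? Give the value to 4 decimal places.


0.2633

g=Σ⁻¹μ = [1.0479  0.1509  2.5405]
h=Σ⁻¹𝟙 = [6.8133  11.3499  14.5409]
a=μᵀg=0.600973  b=𝟙ᵀg=3.739242  c=𝟙ᵀh=32.704154  D=ac−b²=5.672400
λ₁=(c·0.127−b)/D = (32.704154·0.127−3.739242)/5.672400 = 0.073018
λ₂=(a−b·0.127)/D = (0.600973−3.739242·0.127)/5.672400 = 0.022229
w* = 0.073018·g + 0.022229·h:
  w_0 = 0.073018·1.0479 + 0.022229·6.8133 = 0.2280  (Disney)
  w_1 = 0.073018·0.1509 + 0.022229·11.3499 = 0.2633  (Ford)
  w_2 = 0.073018·2.5405 + 0.022229·14.5409 = 0.5087  (Nike)
Σw_i=1.0000  μᵀw=0.1270
σ²=wᵀΣw=λ₁·μ_p+λ₂ = 0.073018·0.127 + 0.022229 = 0.031502 ≈ 0.0315


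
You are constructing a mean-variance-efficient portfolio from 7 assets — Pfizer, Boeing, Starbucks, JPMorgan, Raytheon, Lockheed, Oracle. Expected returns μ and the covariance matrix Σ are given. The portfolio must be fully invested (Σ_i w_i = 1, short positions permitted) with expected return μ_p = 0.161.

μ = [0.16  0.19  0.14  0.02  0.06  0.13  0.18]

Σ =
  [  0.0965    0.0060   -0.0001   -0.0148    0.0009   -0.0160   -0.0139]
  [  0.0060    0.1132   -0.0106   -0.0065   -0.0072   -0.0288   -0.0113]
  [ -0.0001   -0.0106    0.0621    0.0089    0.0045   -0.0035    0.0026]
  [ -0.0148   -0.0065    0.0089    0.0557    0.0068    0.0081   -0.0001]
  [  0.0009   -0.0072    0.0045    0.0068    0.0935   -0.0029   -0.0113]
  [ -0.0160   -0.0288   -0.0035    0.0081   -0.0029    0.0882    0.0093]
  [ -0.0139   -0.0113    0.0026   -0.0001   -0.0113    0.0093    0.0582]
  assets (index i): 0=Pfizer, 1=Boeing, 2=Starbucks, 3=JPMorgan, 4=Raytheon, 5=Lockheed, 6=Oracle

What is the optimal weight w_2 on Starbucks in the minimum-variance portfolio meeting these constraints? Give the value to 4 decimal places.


x=Σ⁻¹μ = [2.5355  2.9449  2.5856  0.4430  1.2491  2.5782  3.9859]
y=Σ⁻¹𝟙 = [18.3100  18.0577  15.5912  18.3286  13.2898  17.3765  24.1998]
a=μᵀx=2.463626  b=𝟙ᵀx=16.322207  c=𝟙ᵀy=125.153593  D=ac−b²=41.917178
λ₁=(c·0.161−b)/D = (125.153593·0.161−16.322207)/41.917178 = 0.091312
λ₂=(a−b·0.161)/D = (2.463626−16.322207·0.161)/41.917178 = -0.003918
w* = 0.091312·x + -0.003918·y:
  w_0 = 0.091312·2.5355 + -0.003918·18.3100 = 0.1598  (Pfizer)
  w_1 = 0.091312·2.9449 + -0.003918·18.0577 = 0.1981  (Boeing)
  w_2 = 0.091312·2.5856 + -0.003918·15.5912 = 0.1750  (Starbucks)
  w_3 = 0.091312·0.4430 + -0.003918·18.3286 = -0.0314  (JPMorgan)
  w_4 = 0.091312·1.2491 + -0.003918·13.2898 = 0.0620  (Raytheon)
  w_5 = 0.091312·2.5782 + -0.003918·17.3765 = 0.1673  (Lockheed)
  w_6 = 0.091312·3.9859 + -0.003918·24.1998 = 0.2691  (Oracle)
Σw_i=1.0000  μᵀw=0.1610
σ²=wᵀΣw=λ₁·μ_p+λ₂ = 0.091312·0.161 + -0.003918 = 0.010783 ≈ 0.0108

0.1750


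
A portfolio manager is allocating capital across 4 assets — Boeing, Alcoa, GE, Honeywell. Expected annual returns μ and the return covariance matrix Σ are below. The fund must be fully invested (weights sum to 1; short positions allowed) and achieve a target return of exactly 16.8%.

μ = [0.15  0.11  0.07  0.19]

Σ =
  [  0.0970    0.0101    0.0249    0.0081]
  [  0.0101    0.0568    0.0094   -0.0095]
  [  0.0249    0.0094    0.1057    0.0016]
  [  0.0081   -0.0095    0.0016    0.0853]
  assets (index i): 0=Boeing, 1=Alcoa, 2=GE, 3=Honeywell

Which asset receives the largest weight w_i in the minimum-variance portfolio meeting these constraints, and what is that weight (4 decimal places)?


Honeywell (0.5421)

u=Σ⁻¹μ = [1.0830  2.1076  0.1840  2.3559]
v=Σ⁻¹𝟙 = [5.7508  17.7144  6.3334  13.0313]
a=μᵀu=0.854782  b=𝟙ᵀu=5.730501  c=𝟙ᵀv=42.829974  D=ac−b²=3.771651
λ₁=(c·0.168−b)/D = (42.829974·0.168−5.730501)/3.771651 = 0.388407
λ₂=(a−b·0.168)/D = (0.854782−5.730501·0.168)/3.771651 = -0.028619
w* = 0.388407·u + -0.028619·v:
  w_0 = 0.388407·1.0830 + -0.028619·5.7508 = 0.2560  (Boeing)
  w_1 = 0.388407·2.1076 + -0.028619·17.7144 = 0.3116  (Alcoa)
  w_2 = 0.388407·0.1840 + -0.028619·6.3334 = -0.1098  (GE)
  w_3 = 0.388407·2.3559 + -0.028619·13.0313 = 0.5421  (Honeywell)
Σw_i=1.0000  μᵀw=0.1680
σ²=wᵀΣw=λ₁·μ_p+λ₂ = 0.388407·0.168 + -0.028619 = 0.036633 ≈ 0.0366


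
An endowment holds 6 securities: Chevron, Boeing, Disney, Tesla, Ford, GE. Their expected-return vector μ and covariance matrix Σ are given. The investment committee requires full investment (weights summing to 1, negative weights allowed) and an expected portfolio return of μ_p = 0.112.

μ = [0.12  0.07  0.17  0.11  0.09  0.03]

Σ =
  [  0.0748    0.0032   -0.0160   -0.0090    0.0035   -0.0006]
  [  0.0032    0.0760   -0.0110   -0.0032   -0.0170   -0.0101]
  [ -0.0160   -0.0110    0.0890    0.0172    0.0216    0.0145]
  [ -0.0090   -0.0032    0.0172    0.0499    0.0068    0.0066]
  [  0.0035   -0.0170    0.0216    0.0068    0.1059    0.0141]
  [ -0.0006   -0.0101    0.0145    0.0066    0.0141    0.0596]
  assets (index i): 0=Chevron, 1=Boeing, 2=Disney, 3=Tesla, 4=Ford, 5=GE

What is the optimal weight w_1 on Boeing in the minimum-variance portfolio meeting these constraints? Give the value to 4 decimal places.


u=Σ⁻¹μ = [2.1850  1.2936  1.9851  1.9423  0.4641  -0.0633]
v=Σ⁻¹𝟙 = [16.4962  17.9481  8.9037  18.2834  6.9032  14.1621]
a=μᵀu=0.943750  b=𝟙ᵀu=7.806866  c=𝟙ᵀv=82.696697  D=ac−b²=17.097849
λ₁=(c·0.112−b)/D = (82.696697·0.112−7.806866)/17.097849 = 0.085108
λ₂=(a−b·0.112)/D = (0.943750−7.806866·0.112)/17.097849 = 0.004058
w* = 0.085108·u + 0.004058·v:
  w_0 = 0.085108·2.1850 + 0.004058·16.4962 = 0.2529  (Chevron)
  w_1 = 0.085108·1.2936 + 0.004058·17.9481 = 0.1829  (Boeing)
  w_2 = 0.085108·1.9851 + 0.004058·8.9037 = 0.2051  (Disney)
  w_3 = 0.085108·1.9423 + 0.004058·18.2834 = 0.2395  (Tesla)
  w_4 = 0.085108·0.4641 + 0.004058·6.9032 = 0.0675  (Ford)
  w_5 = 0.085108·-0.0633 + 0.004058·14.1621 = 0.0521  (GE)
Σw_i=1.0000  μᵀw=0.1120
σ²=wᵀΣw=λ₁·μ_p+λ₂ = 0.085108·0.112 + 0.004058 = 0.013590 ≈ 0.0136

0.1829


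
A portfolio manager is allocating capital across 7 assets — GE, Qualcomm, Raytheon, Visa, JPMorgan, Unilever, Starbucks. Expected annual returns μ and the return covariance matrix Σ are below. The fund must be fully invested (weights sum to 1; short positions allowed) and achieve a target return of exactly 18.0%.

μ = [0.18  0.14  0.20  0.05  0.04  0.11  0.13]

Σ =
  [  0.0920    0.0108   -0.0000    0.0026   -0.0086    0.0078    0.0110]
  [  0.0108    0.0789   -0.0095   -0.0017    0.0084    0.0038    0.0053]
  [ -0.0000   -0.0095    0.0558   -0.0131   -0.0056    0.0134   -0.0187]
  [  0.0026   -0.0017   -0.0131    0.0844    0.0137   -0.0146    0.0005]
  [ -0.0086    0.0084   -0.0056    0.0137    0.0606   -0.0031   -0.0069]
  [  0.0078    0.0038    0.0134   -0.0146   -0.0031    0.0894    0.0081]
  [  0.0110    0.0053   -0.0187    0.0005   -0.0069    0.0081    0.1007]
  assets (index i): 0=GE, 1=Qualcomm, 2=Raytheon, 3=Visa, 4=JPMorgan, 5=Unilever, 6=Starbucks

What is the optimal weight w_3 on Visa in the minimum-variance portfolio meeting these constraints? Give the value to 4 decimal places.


0.0268

x=Σ⁻¹μ = [1.5285  1.9211  4.8779  1.2219  1.0265  0.3413  1.9655]
y=Σ⁻¹𝟙 = [8.3376  12.0810  28.0818  14.5895  17.2945  7.4392  14.1129]
a=μᵀx=1.914879  b=𝟙ᵀx=12.882718  c=𝟙ᵀy=101.936528  D=ac−b²=29.231643
λ₁=(c·0.180−b)/D = (101.936528·0.180−12.882718)/29.231643 = 0.186984
λ₂=(a−b·0.180)/D = (1.914879−12.882718·0.180)/29.231643 = -0.013821
w* = 0.186984·x + -0.013821·y:
  w_0 = 0.186984·1.5285 + -0.013821·8.3376 = 0.1706  (GE)
  w_1 = 0.186984·1.9211 + -0.013821·12.0810 = 0.1922  (Qualcomm)
  w_2 = 0.186984·4.8779 + -0.013821·28.0818 = 0.5240  (Raytheon)
  w_3 = 0.186984·1.2219 + -0.013821·14.5895 = 0.0268  (Visa)
  w_4 = 0.186984·1.0265 + -0.013821·17.2945 = -0.0471  (JPMorgan)
  w_5 = 0.186984·0.3413 + -0.013821·7.4392 = -0.0390  (Unilever)
  w_6 = 0.186984·1.9655 + -0.013821·14.1129 = 0.1725  (Starbucks)
Σw_i=1.0000  μᵀw=0.1800
σ²=wᵀΣw=λ₁·μ_p+λ₂ = 0.186984·0.180 + -0.013821 = 0.019836 ≈ 0.0198


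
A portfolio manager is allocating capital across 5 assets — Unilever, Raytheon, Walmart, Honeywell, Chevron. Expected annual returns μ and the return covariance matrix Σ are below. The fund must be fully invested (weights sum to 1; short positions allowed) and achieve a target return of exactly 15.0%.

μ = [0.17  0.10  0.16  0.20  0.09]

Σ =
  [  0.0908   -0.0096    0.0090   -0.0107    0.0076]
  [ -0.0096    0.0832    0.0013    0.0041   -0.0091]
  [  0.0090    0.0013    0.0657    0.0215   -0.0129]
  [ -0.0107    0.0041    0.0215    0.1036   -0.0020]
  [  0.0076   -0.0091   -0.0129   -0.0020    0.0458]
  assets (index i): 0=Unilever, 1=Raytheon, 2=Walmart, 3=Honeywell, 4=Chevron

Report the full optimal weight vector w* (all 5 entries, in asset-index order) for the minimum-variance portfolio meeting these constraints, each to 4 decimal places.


p=Σ⁻¹μ = [1.8019  1.5849  2.1344  1.6622  2.6547]
q=Σ⁻¹𝟙 = [9.4399  15.6070  16.8939  7.0528  28.4349]
a=μᵀp=1.377690  b=𝟙ᵀp=9.838196  c=𝟙ᵀq=77.428408  D=ac−b²=9.882270
λ₁=(c·0.150−b)/D = (77.428408·0.150−9.838196)/9.882270 = 0.179722
λ₂=(a−b·0.150)/D = (1.377690−9.838196·0.150)/9.882270 = -0.009921
w* = 0.179722·p + -0.009921·q:
  w_0 = 0.179722·1.8019 + -0.009921·9.4399 = 0.2302  (Unilever)
  w_1 = 0.179722·1.5849 + -0.009921·15.6070 = 0.1300  (Raytheon)
  w_2 = 0.179722·2.1344 + -0.009921·16.8939 = 0.2160  (Walmart)
  w_3 = 0.179722·1.6622 + -0.009921·7.0528 = 0.2288  (Honeywell)
  w_4 = 0.179722·2.6547 + -0.009921·28.4349 = 0.1950  (Chevron)
Σw_i=1.0000  μᵀw=0.1500
σ²=wᵀΣw=λ₁·μ_p+λ₂ = 0.179722·0.150 + -0.009921 = 0.017038 ≈ 0.0170

0.2302  0.1300  0.2160  0.2288  0.1950


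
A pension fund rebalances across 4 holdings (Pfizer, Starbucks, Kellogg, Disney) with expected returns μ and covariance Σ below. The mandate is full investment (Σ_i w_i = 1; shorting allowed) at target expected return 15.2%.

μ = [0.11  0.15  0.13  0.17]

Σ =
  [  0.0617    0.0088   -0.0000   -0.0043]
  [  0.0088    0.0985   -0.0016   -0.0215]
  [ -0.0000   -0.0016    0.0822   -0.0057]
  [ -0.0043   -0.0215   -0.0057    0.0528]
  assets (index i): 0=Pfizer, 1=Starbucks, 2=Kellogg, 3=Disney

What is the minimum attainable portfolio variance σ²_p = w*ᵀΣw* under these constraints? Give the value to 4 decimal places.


0.0150

u=Σ⁻¹μ = [1.7588  2.3895  1.9432  4.5457]
v=Σ⁻¹𝟙 = [16.0069  15.0516  14.3949  27.9259]
a=μᵀu=1.577283  b=𝟙ᵀu=10.637241  c=𝟙ᵀv=73.379316  D=ac−b²=2.589046
λ₁=(c·0.152−b)/D = (73.379316·0.152−10.637241)/2.589046 = 0.199462
λ₂=(a−b·0.152)/D = (1.577283−10.637241·0.152)/2.589046 = -0.015287
w* = 0.199462·u + -0.015287·v:
  w_0 = 0.199462·1.7588 + -0.015287·16.0069 = 0.1061  (Pfizer)
  w_1 = 0.199462·2.3895 + -0.015287·15.0516 = 0.2465  (Starbucks)
  w_2 = 0.199462·1.9432 + -0.015287·14.3949 = 0.1676  (Kellogg)
  w_3 = 0.199462·4.5457 + -0.015287·27.9259 = 0.4798  (Disney)
Σw_i=1.0000  μᵀw=0.1520
σ²=wᵀΣw=λ₁·μ_p+λ₂ = 0.199462·0.152 + -0.015287 = 0.015032 ≈ 0.0150


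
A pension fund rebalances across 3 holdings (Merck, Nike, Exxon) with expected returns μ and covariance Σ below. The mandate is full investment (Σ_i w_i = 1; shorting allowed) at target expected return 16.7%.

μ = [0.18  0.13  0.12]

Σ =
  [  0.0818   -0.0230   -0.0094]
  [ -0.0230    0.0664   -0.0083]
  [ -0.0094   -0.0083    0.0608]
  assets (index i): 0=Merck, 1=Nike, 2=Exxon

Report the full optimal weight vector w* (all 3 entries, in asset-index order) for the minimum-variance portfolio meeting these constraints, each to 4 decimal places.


0.7384  0.2697  -0.0080

p=Σ⁻¹μ = [3.5480  3.5629  3.0086]
q=Σ⁻¹𝟙 = [22.1205  25.6435  23.3680]
a=μᵀp=1.462850  b=𝟙ᵀp=10.119504  c=𝟙ᵀq=71.131983  D=ac−b²=1.651059
λ₁=(c·0.167−b)/D = (71.131983·0.167−10.119504)/1.651059 = 1.065702
λ₂=(a−b·0.167)/D = (1.462850−10.119504·0.167)/1.651059 = -0.137552
w* = 1.065702·p + -0.137552·q:
  w_0 = 1.065702·3.5480 + -0.137552·22.1205 = 0.7384  (Merck)
  w_1 = 1.065702·3.5629 + -0.137552·25.6435 = 0.2697  (Nike)
  w_2 = 1.065702·3.0086 + -0.137552·23.3680 = -0.0080  (Exxon)
Σw_i=1.0000  μᵀw=0.1670
σ²=wᵀΣw=λ₁·μ_p+λ₂ = 1.065702·0.167 + -0.137552 = 0.040420 ≈ 0.0404


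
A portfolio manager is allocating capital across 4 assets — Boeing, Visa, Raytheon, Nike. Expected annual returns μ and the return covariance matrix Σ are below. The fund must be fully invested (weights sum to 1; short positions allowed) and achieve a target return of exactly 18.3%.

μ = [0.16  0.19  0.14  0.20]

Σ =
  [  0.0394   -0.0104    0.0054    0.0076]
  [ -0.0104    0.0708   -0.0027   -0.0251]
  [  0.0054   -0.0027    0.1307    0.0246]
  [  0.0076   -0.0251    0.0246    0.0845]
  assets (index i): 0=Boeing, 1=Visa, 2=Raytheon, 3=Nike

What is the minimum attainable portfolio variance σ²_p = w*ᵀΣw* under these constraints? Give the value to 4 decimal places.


0.0149

x=Σ⁻¹μ = [4.5833  4.4992  0.3759  3.1816]
y=Σ⁻¹𝟙 = [28.1711  23.7973  4.1238  15.1689]
a=μᵀx=2.277117  b=𝟙ᵀx=12.639966  c=𝟙ᵀy=71.261043  D=ac−b²=2.500990
λ₁=(c·0.183−b)/D = (71.261043·0.183−12.639966)/2.500990 = 0.160258
λ₂=(a−b·0.183)/D = (2.277117−12.639966·0.183)/2.500990 = -0.014393
w* = 0.160258·x + -0.014393·y:
  w_0 = 0.160258·4.5833 + -0.014393·28.1711 = 0.3290  (Boeing)
  w_1 = 0.160258·4.4992 + -0.014393·23.7973 = 0.3785  (Visa)
  w_2 = 0.160258·0.3759 + -0.014393·4.1238 = 0.0009  (Raytheon)
  w_3 = 0.160258·3.1816 + -0.014393·15.1689 = 0.2916  (Nike)
Σw_i=1.0000  μᵀw=0.1830
σ²=wᵀΣw=λ₁·μ_p+λ₂ = 0.160258·0.183 + -0.014393 = 0.014934 ≈ 0.0149


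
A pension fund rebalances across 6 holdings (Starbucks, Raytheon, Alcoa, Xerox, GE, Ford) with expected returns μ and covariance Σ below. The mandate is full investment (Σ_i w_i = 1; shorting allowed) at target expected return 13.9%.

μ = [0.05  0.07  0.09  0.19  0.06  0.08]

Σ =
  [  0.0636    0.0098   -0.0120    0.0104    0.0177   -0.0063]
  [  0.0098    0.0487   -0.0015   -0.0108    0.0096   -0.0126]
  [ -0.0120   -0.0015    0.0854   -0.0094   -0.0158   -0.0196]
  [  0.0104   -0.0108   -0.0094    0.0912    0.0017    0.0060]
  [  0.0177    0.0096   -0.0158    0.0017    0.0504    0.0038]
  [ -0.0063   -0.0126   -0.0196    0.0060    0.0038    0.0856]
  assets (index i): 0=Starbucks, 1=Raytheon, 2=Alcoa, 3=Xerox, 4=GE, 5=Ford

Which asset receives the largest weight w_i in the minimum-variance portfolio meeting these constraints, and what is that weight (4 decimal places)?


Xerox (0.5152)

p=Σ⁻¹μ = [0.2739  2.1418  1.9402  2.3866  1.1011  1.4981]
q=Σ⁻¹𝟙 = [11.5628  23.6461  22.7425  13.1962  16.4859  19.5644]
a=μᵀp=0.977616  b=𝟙ᵀp=9.341768  c=𝟙ᵀq=107.197834  D=ac−b²=17.529633
λ₁=(c·0.139−b)/D = (107.197834·0.139−9.341768)/17.529633 = 0.317105
λ₂=(a−b·0.139)/D = (0.977616−9.341768·0.139)/17.529633 = -0.018306
w* = 0.317105·p + -0.018306·q:
  w_0 = 0.317105·0.2739 + -0.018306·11.5628 = -0.1248  (Starbucks)
  w_1 = 0.317105·2.1418 + -0.018306·23.6461 = 0.2463  (Raytheon)
  w_2 = 0.317105·1.9402 + -0.018306·22.7425 = 0.1989  (Alcoa)
  w_3 = 0.317105·2.3866 + -0.018306·13.1962 = 0.5152  (Xerox)
  w_4 = 0.317105·1.1011 + -0.018306·16.4859 = 0.0474  (GE)
  w_5 = 0.317105·1.4981 + -0.018306·19.5644 = 0.1169  (Ford)
Σw_i=1.0000  μᵀw=0.1390
σ²=wᵀΣw=λ₁·μ_p+λ₂ = 0.317105·0.139 + -0.018306 = 0.025772 ≈ 0.0258


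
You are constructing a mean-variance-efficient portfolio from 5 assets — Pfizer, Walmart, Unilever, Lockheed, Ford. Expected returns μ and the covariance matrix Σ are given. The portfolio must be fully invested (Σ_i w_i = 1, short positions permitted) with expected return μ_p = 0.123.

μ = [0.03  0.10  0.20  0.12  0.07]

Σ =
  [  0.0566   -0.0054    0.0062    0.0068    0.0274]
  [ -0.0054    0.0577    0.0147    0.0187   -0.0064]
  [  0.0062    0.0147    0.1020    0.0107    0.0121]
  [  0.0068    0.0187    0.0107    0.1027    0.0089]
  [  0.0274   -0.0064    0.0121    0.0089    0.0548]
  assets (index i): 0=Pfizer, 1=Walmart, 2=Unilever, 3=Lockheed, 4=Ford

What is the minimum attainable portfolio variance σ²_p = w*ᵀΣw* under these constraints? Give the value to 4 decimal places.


u=Σ⁻¹μ = [-0.0992  1.1986  1.6018  0.7033  0.9991]
v=Σ⁻¹𝟙 = [12.2957  17.3095  4.6478  4.2114  12.4116]
a=μᵀu=0.591572  b=𝟙ᵀu=4.403556  c=𝟙ᵀv=50.876003  D=ac−b²=10.705535
λ₁=(c·0.123−b)/D = (50.876003·0.123−4.403556)/10.705535 = 0.173199
λ₂=(a−b·0.123)/D = (0.591572−4.403556·0.123)/10.705535 = 0.004664
w* = 0.173199·u + 0.004664·v:
  w_0 = 0.173199·-0.0992 + 0.004664·12.2957 = 0.0402  (Pfizer)
  w_1 = 0.173199·1.1986 + 0.004664·17.3095 = 0.2883  (Walmart)
  w_2 = 0.173199·1.6018 + 0.004664·4.6478 = 0.2991  (Unilever)
  w_3 = 0.173199·0.7033 + 0.004664·4.2114 = 0.1415  (Lockheed)
  w_4 = 0.173199·0.9991 + 0.004664·12.4116 = 0.2309  (Ford)
Σw_i=1.0000  μᵀw=0.1230
σ²=wᵀΣw=λ₁·μ_p+λ₂ = 0.173199·0.123 + 0.004664 = 0.025968 ≈ 0.0260

0.0260


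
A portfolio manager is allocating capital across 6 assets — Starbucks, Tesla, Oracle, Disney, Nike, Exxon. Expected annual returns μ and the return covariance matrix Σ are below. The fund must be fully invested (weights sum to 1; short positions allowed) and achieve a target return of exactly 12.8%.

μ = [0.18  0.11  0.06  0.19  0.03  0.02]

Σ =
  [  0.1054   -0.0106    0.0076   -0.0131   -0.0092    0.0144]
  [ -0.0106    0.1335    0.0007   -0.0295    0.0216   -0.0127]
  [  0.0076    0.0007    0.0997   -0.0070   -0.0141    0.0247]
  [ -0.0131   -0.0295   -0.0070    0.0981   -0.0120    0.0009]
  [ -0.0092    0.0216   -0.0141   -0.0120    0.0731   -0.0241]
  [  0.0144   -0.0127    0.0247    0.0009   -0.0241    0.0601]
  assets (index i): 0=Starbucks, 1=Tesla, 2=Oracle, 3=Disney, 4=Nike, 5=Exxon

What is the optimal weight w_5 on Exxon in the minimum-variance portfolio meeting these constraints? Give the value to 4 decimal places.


x=Σ⁻¹μ = [2.2188  1.4922  0.7139  2.8415  0.8994  0.1412]
y=Σ⁻¹𝟙 = [11.2848  10.6073  8.2777  18.1924  23.8198  22.0538]
a=μᵀx=1.176039  b=𝟙ᵀx=8.306961  c=𝟙ᵀy=94.235847  D=ac−b²=41.819425
λ₁=(c·0.128−b)/D = (94.235847·0.128−8.306961)/41.819425 = 0.089796
λ₂=(a−b·0.128)/D = (1.176039−8.306961·0.128)/41.819425 = 0.002696
w* = 0.089796·x + 0.002696·y:
  w_0 = 0.089796·2.2188 + 0.002696·11.2848 = 0.2297  (Starbucks)
  w_1 = 0.089796·1.4922 + 0.002696·10.6073 = 0.1626  (Tesla)
  w_2 = 0.089796·0.7139 + 0.002696·8.2777 = 0.0864  (Oracle)
  w_3 = 0.089796·2.8415 + 0.002696·18.1924 = 0.3042  (Disney)
  w_4 = 0.089796·0.8994 + 0.002696·23.8198 = 0.1450  (Nike)
  w_5 = 0.089796·0.1412 + 0.002696·22.0538 = 0.0721  (Exxon)
Σw_i=1.0000  μᵀw=0.1280
σ²=wᵀΣw=λ₁·μ_p+λ₂ = 0.089796·0.128 + 0.002696 = 0.014190 ≈ 0.0142

0.0721


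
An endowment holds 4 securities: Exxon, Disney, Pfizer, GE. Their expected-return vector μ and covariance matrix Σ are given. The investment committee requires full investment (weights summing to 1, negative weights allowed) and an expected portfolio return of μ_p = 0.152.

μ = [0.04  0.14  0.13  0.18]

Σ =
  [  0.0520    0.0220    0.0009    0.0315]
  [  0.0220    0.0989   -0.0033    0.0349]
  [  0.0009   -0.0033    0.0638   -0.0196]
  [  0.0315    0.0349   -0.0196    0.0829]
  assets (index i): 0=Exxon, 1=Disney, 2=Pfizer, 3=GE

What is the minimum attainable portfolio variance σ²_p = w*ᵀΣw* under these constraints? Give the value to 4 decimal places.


u=Σ⁻¹μ = [-1.5104  0.7390  3.0677  3.1594]
v=Σ⁻¹𝟙 = [10.5025  4.6674  19.0253  10.6052]
a=μᵀu=1.010544  b=𝟙ᵀu=5.455767  c=𝟙ᵀv=44.800413  D=ac−b²=15.507401
λ₁=(c·0.152−b)/D = (44.800413·0.152−5.455767)/15.507401 = 0.087306
λ₂=(a−b·0.152)/D = (1.010544−5.455767·0.152)/15.507401 = 0.011689
w* = 0.087306·u + 0.011689·v:
  w_0 = 0.087306·-1.5104 + 0.011689·10.5025 = -0.0091  (Exxon)
  w_1 = 0.087306·0.7390 + 0.011689·4.6674 = 0.1191  (Disney)
  w_2 = 0.087306·3.0677 + 0.011689·19.0253 = 0.4902  (Pfizer)
  w_3 = 0.087306·3.1594 + 0.011689·10.6052 = 0.3998  (GE)
Σw_i=1.0000  μᵀw=0.1520
σ²=wᵀΣw=λ₁·μ_p+λ₂ = 0.087306·0.152 + 0.011689 = 0.024960 ≈ 0.0250

0.0250


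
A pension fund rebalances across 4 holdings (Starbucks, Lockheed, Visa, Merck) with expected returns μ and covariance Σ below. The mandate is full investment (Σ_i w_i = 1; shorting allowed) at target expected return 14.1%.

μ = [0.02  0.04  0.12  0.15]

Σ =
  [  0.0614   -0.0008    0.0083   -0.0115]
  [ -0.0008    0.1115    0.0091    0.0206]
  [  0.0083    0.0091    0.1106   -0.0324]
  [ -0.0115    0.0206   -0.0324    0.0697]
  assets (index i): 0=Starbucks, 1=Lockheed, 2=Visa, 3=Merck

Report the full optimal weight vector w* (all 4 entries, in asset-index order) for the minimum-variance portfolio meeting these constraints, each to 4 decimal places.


0.0700  -0.1086  0.3948  0.6438

u=Σ⁻¹μ = [0.6688  -0.4203  2.0474  3.3384]
v=Σ⁻¹𝟙 = [18.7194  3.7368  14.0232  22.8500]
a=μᵀu=0.742998  b=𝟙ᵀu=5.634146  c=𝟙ᵀv=59.329431  D=ac−b²=12.338059
λ₁=(c·0.141−b)/D = (59.329431·0.141−5.634146)/12.338059 = 0.221372
λ₂=(a−b·0.141)/D = (0.742998−5.634146·0.141)/12.338059 = -0.004167
w* = 0.221372·u + -0.004167·v:
  w_0 = 0.221372·0.6688 + -0.004167·18.7194 = 0.0700  (Starbucks)
  w_1 = 0.221372·-0.4203 + -0.004167·3.7368 = -0.1086  (Lockheed)
  w_2 = 0.221372·2.0474 + -0.004167·14.0232 = 0.3948  (Visa)
  w_3 = 0.221372·3.3384 + -0.004167·22.8500 = 0.6438  (Merck)
Σw_i=1.0000  μᵀw=0.1410
σ²=wᵀΣw=λ₁·μ_p+λ₂ = 0.221372·0.141 + -0.004167 = 0.027046 ≈ 0.0270


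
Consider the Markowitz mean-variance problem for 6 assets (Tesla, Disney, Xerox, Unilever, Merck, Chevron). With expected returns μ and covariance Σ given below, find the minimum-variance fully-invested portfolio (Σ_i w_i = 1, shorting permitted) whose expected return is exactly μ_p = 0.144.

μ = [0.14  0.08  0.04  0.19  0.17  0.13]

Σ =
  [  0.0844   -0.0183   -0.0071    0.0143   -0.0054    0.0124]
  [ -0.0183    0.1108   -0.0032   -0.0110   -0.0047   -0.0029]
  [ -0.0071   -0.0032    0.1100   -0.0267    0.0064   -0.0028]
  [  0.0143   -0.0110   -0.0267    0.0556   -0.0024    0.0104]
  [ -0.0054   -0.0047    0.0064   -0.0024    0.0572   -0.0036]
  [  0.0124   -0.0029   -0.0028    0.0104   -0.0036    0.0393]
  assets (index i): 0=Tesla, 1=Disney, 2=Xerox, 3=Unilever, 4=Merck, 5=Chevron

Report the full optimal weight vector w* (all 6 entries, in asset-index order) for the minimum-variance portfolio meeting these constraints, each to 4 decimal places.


0.0977  0.1116  0.0878  0.2733  0.2528  0.1769

p=Σ⁻¹μ = [1.3384  1.5513  1.2511  3.6730  3.3928  2.4280]
q=Σ⁻¹𝟙 = [10.8744  14.8692  15.0083  22.4535  20.2584  20.0945]
a=μᵀp=1.951820  b=𝟙ᵀp=13.634676  c=𝟙ᵀq=103.558359  D=ac−b²=16.222936
λ₁=(c·0.144−b)/D = (103.558359·0.144−13.634676)/16.222936 = 0.078761
λ₂=(a−b·0.144)/D = (1.951820−13.634676·0.144)/16.222936 = -0.000713
w* = 0.078761·p + -0.000713·q:
  w_0 = 0.078761·1.3384 + -0.000713·10.8744 = 0.0977  (Tesla)
  w_1 = 0.078761·1.5513 + -0.000713·14.8692 = 0.1116  (Disney)
  w_2 = 0.078761·1.2511 + -0.000713·15.0083 = 0.0878  (Xerox)
  w_3 = 0.078761·3.6730 + -0.000713·22.4535 = 0.2733  (Unilever)
  w_4 = 0.078761·3.3928 + -0.000713·20.2584 = 0.2528  (Merck)
  w_5 = 0.078761·2.4280 + -0.000713·20.0945 = 0.1769  (Chevron)
Σw_i=1.0000  μᵀw=0.1440
σ²=wᵀΣw=λ₁·μ_p+λ₂ = 0.078761·0.144 + -0.000713 = 0.010628 ≈ 0.0106


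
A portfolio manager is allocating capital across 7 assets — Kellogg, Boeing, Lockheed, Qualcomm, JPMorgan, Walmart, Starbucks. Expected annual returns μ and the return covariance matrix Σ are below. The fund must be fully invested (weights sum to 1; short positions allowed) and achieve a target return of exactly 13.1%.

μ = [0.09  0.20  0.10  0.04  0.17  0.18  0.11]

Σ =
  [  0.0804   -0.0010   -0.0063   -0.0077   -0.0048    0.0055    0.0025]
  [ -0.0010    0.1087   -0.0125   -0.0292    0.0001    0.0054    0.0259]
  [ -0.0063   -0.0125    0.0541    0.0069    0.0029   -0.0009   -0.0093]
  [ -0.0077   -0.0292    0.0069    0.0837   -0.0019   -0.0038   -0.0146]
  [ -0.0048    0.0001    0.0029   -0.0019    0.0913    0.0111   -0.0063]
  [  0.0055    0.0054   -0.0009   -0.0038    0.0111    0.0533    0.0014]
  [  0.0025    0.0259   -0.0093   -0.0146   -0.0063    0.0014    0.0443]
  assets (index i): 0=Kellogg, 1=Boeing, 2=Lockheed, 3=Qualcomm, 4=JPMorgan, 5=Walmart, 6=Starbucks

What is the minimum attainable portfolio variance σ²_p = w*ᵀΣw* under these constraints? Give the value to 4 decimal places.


x=Σ⁻¹μ = [1.3364  1.8397  2.6172  1.6425  1.7203  2.7881  2.5793]
y=Σ⁻¹𝟙 = [15.2552  10.1016  24.5488  20.8505  11.5895  14.8896  29.0095]
a=μᵀx=1.893681  b=𝟙ᵀx=14.523573  c=𝟙ᵀy=126.244660  D=ac−b²=28.132918
λ₁=(c·0.131−b)/D = (126.244660·0.131−14.523573)/28.132918 = 0.071606
λ₂=(a−b·0.131)/D = (1.893681−14.523573·0.131)/28.132918 = -0.000317
w* = 0.071606·x + -0.000317·y:
  w_0 = 0.071606·1.3364 + -0.000317·15.2552 = 0.0909  (Kellogg)
  w_1 = 0.071606·1.8397 + -0.000317·10.1016 = 0.1285  (Boeing)
  w_2 = 0.071606·2.6172 + -0.000317·24.5488 = 0.1796  (Lockheed)
  w_3 = 0.071606·1.6425 + -0.000317·20.8505 = 0.1110  (Qualcomm)
  w_4 = 0.071606·1.7203 + -0.000317·11.5895 = 0.1195  (JPMorgan)
  w_5 = 0.071606·2.7881 + -0.000317·14.8896 = 0.1949  (Walmart)
  w_6 = 0.071606·2.5793 + -0.000317·29.0095 = 0.1755  (Starbucks)
Σw_i=1.0000  μᵀw=0.1310
σ²=wᵀΣw=λ₁·μ_p+λ₂ = 0.071606·0.131 + -0.000317 = 0.009064 ≈ 0.0091

0.0091
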